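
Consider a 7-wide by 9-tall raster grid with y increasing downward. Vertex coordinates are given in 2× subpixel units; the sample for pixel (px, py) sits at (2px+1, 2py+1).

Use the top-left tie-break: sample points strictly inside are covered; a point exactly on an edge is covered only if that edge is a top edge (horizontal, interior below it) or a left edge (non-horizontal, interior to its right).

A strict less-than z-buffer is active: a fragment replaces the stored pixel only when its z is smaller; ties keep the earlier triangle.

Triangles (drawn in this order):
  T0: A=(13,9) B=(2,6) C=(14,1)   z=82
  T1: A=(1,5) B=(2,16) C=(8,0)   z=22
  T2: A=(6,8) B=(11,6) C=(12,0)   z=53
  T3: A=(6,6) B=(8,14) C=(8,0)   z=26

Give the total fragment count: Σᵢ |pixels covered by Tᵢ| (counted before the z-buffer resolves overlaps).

T0:
  2·area = 91
  edge (13, 9)→(2, 6): d=(-11,-3) top-left  bias=+0
  edge (2, 6)→(14, 1): d=(12,-5) top-left  bias=+0
  edge (14, 1)→(13, 9): d=(-1,8) right/bottom  bias=-1
    (5,1)@(11, 3): e=[60,9,22] → X
    (6,1)@(13, 3): e=[66,19,6] → X
    (2,2)@(5, 5): e=[20,3,68] → X
    (3,2)@(7, 5): e=[26,13,52] → X
    (4,2)@(9, 5): e=[32,23,36] → X
    (2,3)@(5, 7): e=[-2,27,66] → .
    (3,3)@(7, 7): e=[4,37,50] → X
    (3,4)@(7, 9): e=[-18,61,48] → .
    (4,4)@(9, 9): e=[-12,71,32] → .
    (5,4)@(11, 9): e=[-6,81,16] → .
    (6,4)@(13, 9): e=[0,91,0] → .  [on edge]
  covered (11 px):
    . . . . . . .
    . . . . . X X
    . . X X X X X
    . . . X X X X
    . . . . . . .
    . . . . . . .
    . . . . . . .
    . . . . . . .
    . . . . . . .
T1:
  2·area = 82  (B↔C swapped to make it positive)
  edge (1, 5)→(8, 0): d=(7,-5) top-left  bias=+0
  edge (8, 0)→(2, 16): d=(-6,16) right/bottom  bias=-1
  edge (2, 16)→(1, 5): d=(-1,-11) top-left  bias=+0
    (3,0)@(7, 1): e=[2,10,70] → X
    (4,0)@(9, 1): e=[12,-22,92] → .
    (2,1)@(5, 3): e=[6,30,46] → X
    (3,1)@(7, 3): e=[16,-2,68] → .
    (0,2)@(1, 5): e=[0,82,0] → X  [on edge]
    (1,2)@(3, 5): e=[10,50,22] → X
    (3,2)@(7, 5): e=[30,-14,66] → .
    (0,3)@(1, 7): e=[14,70,-2] → .
    (1,3)@(3, 7): e=[24,38,20] → X
    (3,3)@(7, 7): e=[44,-26,64] → .
    (1,4)@(3, 9): e=[38,26,18] → X
    (2,4)@(5, 9): e=[48,-6,40] → .
  covered (10 px):
    . . . X . . .
    . . X . . . .
    X X X . . . .
    . X X . . . .
    . X . . . . .
    . X . . . . .
    . X . . . . .
    . . . . . . .
    . . . . . . .
T2:
  2·area = 28  (B↔C swapped to make it positive)
  edge (6, 8)→(12, 0): d=(6,-8) top-left  bias=+0
  edge (12, 0)→(11, 6): d=(-1,6) right/bottom  bias=-1
  edge (11, 6)→(6, 8): d=(-5,2) right/bottom  bias=-1
    (5,1)@(11, 3): e=[10,3,15] → X
    (6,1)@(13, 3): e=[26,-9,11] → .
    (4,2)@(9, 5): e=[6,13,9] → X
    (6,2)@(13, 5): e=[38,-11,1] → .
    (3,3)@(7, 7): e=[2,23,3] → X
    (4,3)@(9, 7): e=[18,11,-1] → .
    (5,3)@(11, 7): e=[34,-1,-5] → .
    (3,4)@(7, 9): e=[14,21,-7] → .
  covered (4 px):
    . . . . . . .
    . . . . . X .
    . . . . X X .
    . . . X . . .
    . . . . . . .
    . . . . . . .
    . . . . . . .
    . . . . . . .
    . . . . . . .
T3:
  2·area = 28  (B↔C swapped to make it positive)
  edge (6, 6)→(8, 0): d=(2,-6) top-left  bias=+0
  edge (8, 0)→(8, 14): d=(0,14) right/bottom  bias=-1
  edge (8, 14)→(6, 6): d=(-2,-8) top-left  bias=+0
    (3,1)@(7, 3): e=[0,14,14] → X  [on edge]
    (4,1)@(9, 3): e=[12,-14,30] → .
    (3,2)@(7, 5): e=[4,14,10] → X
    (4,2)@(9, 5): e=[16,-14,26] → .
    (3,3)@(7, 7): e=[8,14,6] → X
    (4,3)@(9, 7): e=[20,-14,22] → .
    (2,4)@(5, 9): e=[0,42,-14] → .  [on edge]
    (3,4)@(7, 9): e=[12,14,2] → X
    (4,4)@(9, 9): e=[24,-14,18] → .
    (3,5)@(7, 11): e=[16,14,-2] → .
    (1,7)@(3, 15): e=[0,70,-42] → .  [on edge]
  covered (4 px):
    . . . . . . .
    . . . X . . .
    . . . X . . .
    . . . X . . .
    . . . X . . .
    . . . . . . .
    . . . . . . .
    . . . . . . .
    . . . . . . .

Answer: 29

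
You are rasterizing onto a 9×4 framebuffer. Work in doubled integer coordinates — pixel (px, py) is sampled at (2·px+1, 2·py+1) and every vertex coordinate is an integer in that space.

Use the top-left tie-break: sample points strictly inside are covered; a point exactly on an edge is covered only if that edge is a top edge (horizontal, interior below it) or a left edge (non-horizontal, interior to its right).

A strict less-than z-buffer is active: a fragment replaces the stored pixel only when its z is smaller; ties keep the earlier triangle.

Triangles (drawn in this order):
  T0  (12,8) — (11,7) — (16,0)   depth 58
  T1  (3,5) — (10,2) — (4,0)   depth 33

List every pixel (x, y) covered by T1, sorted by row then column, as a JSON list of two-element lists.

T0:
  2·area = 12
  edge (12, 8)→(11, 7): d=(-1,-1) top-left  bias=+0
  edge (11, 7)→(16, 0): d=(5,-7) top-left  bias=+0
  edge (16, 0)→(12, 8): d=(-4,8) right/bottom  bias=-1
    (2,0)@(5, 1): e=[0,-72,84] → ·  [on edge]
    (3,1)@(7, 3): e=[0,-48,60] → ·  [on edge]
    (4,2)@(9, 5): e=[0,-24,36] → ·  [on edge]
    (6,2)@(13, 5): e=[4,4,4] → █
    (7,2)@(15, 5): e=[6,18,-12] → ·
    (5,3)@(11, 7): e=[0,0,12] → █  [on edge]
    (6,3)@(13, 7): e=[2,14,-4] → ·
  covered (2 px):
    · · · · · · · · ·
    · · · · · · · · ·
    · · · · · · █ · ·
    · · · · · █ · · ·
T1:
  2·area = 32  (B↔C swapped to make it positive)
  edge (3, 5)→(4, 0): d=(1,-5) top-left  bias=+0
  edge (4, 0)→(10, 2): d=(6,2) right/bottom  bias=-1
  edge (10, 2)→(3, 5): d=(-7,3) right/bottom  bias=-1
    (2,0)@(5, 1): e=[6,4,22] → █
    (3,0)@(7, 1): e=[16,0,16] → ·  [on edge]
    (2,1)@(5, 3): e=[8,16,8] → █
    (3,1)@(7, 3): e=[18,12,2] → █
    (4,1)@(9, 3): e=[28,8,-4] → ·
    (6,1)@(13, 3): e=[48,0,-16] → ·  [on edge]
    (1,2)@(3, 5): e=[0,32,0] → ·  [on edge]
    (2,2)@(5, 5): e=[10,28,-6] → ·
    (3,2)@(7, 5): e=[20,24,-12] → ·
  covered (3 px):
    · · █ · · · · · ·
    · · █ █ · · · · ·
    · · · · · · · · ·
    · · · · · · · · ·

Final: [[2,0],[2,1],[3,1]]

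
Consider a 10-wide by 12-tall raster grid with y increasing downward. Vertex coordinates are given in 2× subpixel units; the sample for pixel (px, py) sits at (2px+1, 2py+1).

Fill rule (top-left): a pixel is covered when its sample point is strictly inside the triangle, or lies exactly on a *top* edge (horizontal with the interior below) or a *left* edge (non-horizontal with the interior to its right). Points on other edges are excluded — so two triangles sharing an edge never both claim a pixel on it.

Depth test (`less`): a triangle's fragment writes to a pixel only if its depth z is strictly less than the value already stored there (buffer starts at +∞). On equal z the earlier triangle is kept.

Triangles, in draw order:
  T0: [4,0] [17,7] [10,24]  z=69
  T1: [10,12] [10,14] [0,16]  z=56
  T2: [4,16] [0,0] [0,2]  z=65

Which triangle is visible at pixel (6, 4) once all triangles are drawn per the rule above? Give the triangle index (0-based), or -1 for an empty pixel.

T0:
  2·area = 270
  edge (4, 0)→(17, 7): d=(13,7) right/bottom  bias=-1
  edge (17, 7)→(10, 24): d=(-7,17) right/bottom  bias=-1
  edge (10, 24)→(4, 0): d=(-6,-24) top-left  bias=+0
    (2,0)@(5, 1): e=[6,246,18] → X
    (3,0)@(7, 1): e=[-8,212,66] → .
    (2,1)@(5, 3): e=[32,232,6] → X
    (3,1)@(7, 3): e=[18,198,54] → X
    (4,1)@(9, 3): e=[4,164,102] → X
    (5,1)@(11, 3): e=[-10,130,150] → .
    (2,2)@(5, 5): e=[58,218,-6] → .
    (3,2)@(7, 5): e=[44,184,42] → X
    (5,2)@(11, 5): e=[16,116,138] → X
    (6,2)@(13, 5): e=[2,82,186] → X
    (7,2)@(15, 5): e=[-12,48,234] → .
    (3,3)@(7, 7): e=[70,170,30] → X
    (8,3)@(17, 7): e=[0,0,270] → .  [on edge]
  covered (34 px):
    . . X . . . . . . .
    . . X X X . . . . .
    . . . X X X X . . .
    . . . X X X X X . .
    . . . X X X X X . .
    . . . X X X X X . .
    . . . . X X X . . .
    . . . . X X X . . .
    . . . . X X . . . .
    . . . . X X . . . .
    . . . . . X . . . .
    . . . . . . . . . .
T1:
  2·area = 20
  edge (10, 12)→(10, 14): d=(0,2) right/bottom  bias=-1
  edge (10, 14)→(0, 16): d=(-10,2) right/bottom  bias=-1
  edge (0, 16)→(10, 12): d=(10,-4) top-left  bias=+0
    (4,6)@(9, 13): e=[2,12,6] → X
    (5,6)@(11, 13): e=[-2,8,14] → .
    (7,6)@(15, 13): e=[-10,0,30] → .  [on edge]
    (1,7)@(3, 15): e=[14,4,2] → X
    (2,7)@(5, 15): e=[10,0,10] → .  [on edge]
    (4,7)@(9, 15): e=[2,-8,26] → .
    (1,8)@(3, 17): e=[14,-16,22] → .
  covered (2 px):
    . . . . . . . . . .
    . . . . . . . . . .
    . . . . . . . . . .
    . . . . . . . . . .
    . . . . . . . . . .
    . . . . . . . . . .
    . . . . X . . . . .
    . X . . . . . . . .
    . . . . . . . . . .
    . . . . . . . . . .
    . . . . . . . . . .
    . . . . . . . . . .
T2:
  2·area = 8  (B↔C swapped to make it positive)
  edge (4, 16)→(0, 2): d=(-4,-14) top-left  bias=+0
  edge (0, 2)→(0, 0): d=(0,-2) top-left  bias=+0
  edge (0, 0)→(4, 16): d=(4,16) right/bottom  bias=-1
    (0,2)@(1, 5): e=[2,2,4] → X
    (1,2)@(3, 5): e=[30,6,-28] → .
    (0,3)@(1, 7): e=[-6,2,12] → .
  covered (1 px):
    . . . . . . . . . .
    . . . . . . . . . .
    X . . . . . . . . .
    . . . . . . . . . .
    . . . . . . . . . .
    . . . . . . . . . .
    . . . . . . . . . .
    . . . . . . . . . .
    . . . . . . . . . .
    . . . . . . . . . .
    . . . . . . . . . .
    . . . . . . . . . .

Z-buffer (winner per pixel, '.' = empty):
  . . 0 . . . . . . .
  . . 0 0 0 . . . . .
  2 . . 0 0 0 0 . . .
  . . . 0 0 0 0 0 . .
  . . . 0 0 0 0 0 . .
  . . . 0 0 0 0 0 . .
  . . . . 1 0 0 . . .
  . 1 . . 0 0 0 . . .
  . . . . 0 0 . . . .
  . . . . 0 0 . . . .
  . . . . . 0 . . . .
  . . . . . . . . . .

Final: 0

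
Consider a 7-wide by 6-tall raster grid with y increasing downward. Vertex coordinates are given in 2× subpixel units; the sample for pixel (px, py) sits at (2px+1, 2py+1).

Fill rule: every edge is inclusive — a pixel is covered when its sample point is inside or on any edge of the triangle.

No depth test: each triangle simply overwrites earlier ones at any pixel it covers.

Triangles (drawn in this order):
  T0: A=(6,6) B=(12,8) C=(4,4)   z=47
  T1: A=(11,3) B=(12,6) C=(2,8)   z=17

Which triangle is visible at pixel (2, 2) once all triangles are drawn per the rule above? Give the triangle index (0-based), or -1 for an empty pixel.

T0:
  2·area = 8  (B↔C swapped to make it positive)
  edge (6, 6)→(4, 4): d=(-2,-2) inclusive
  edge (4, 4)→(12, 8): d=(8,4) inclusive
  edge (12, 8)→(6, 6): d=(-6,-2) inclusive
    (0,0)@(1, 1): e=[0,-12,20] → ·  [on edge]
    (1,1)@(3, 3): e=[0,-4,12] → ·  [on edge]
    (1,2)@(3, 5): e=[-4,12,0] → ·  [on edge]
    (2,2)@(5, 5): e=[0,4,4] → █  [on edge]
    (3,2)@(7, 5): e=[4,-4,8] → ·
    (2,3)@(5, 7): e=[-4,20,-8] → ·
    (3,3)@(7, 7): e=[0,12,-4] → ·  [on edge]
    (4,3)@(9, 7): e=[4,4,0] → █  [on edge]
    (5,3)@(11, 7): e=[8,-4,4] → ·
    (4,4)@(9, 9): e=[0,20,-12] → ·  [on edge]
    (5,5)@(11, 11): e=[0,28,-20] → ·  [on edge]
  covered (2 px):
    · · · · · · ·
    · · · · · · ·
    · · █ · · · ·
    · · · · █ · ·
    · · · · · · ·
    · · · · · · ·
T1:
  2·area = 32
  edge (11, 3)→(12, 6): d=(1,3) inclusive
  edge (12, 6)→(2, 8): d=(-10,2) inclusive
  edge (2, 8)→(11, 3): d=(9,-5) inclusive
    (5,1)@(11, 3): e=[0,32,0] → █  [on edge]
    (6,1)@(13, 3): e=[-6,28,10] → ·
    (4,2)@(9, 5): e=[8,16,8] → █
    (6,2)@(13, 5): e=[-4,8,28] → ·
    (2,3)@(5, 7): e=[22,4,6] → █
    (3,3)@(7, 7): e=[16,0,16] → █  [on edge]
    (4,3)@(9, 7): e=[10,-4,26] → ·
    (5,3)@(11, 7): e=[4,-8,36] → ·
    (2,4)@(5, 9): e=[24,-16,24] → ·
    (3,4)@(7, 9): e=[18,-20,34] → ·
    (6,4)@(13, 9): e=[0,-32,64] → ·  [on edge]
  covered (5 px):
    · · · · · · ·
    · · · · · █ ·
    · · · · █ █ ·
    · · █ █ · · ·
    · · · · · · ·
    · · · · · · ·

Z-buffer (winner per pixel, '.' = empty):
  . . . . . . .
  . . . . . 1 .
  . . 0 . 1 1 .
  . . 1 1 0 . .
  . . . . . . .
  . . . . . . .

Final: 0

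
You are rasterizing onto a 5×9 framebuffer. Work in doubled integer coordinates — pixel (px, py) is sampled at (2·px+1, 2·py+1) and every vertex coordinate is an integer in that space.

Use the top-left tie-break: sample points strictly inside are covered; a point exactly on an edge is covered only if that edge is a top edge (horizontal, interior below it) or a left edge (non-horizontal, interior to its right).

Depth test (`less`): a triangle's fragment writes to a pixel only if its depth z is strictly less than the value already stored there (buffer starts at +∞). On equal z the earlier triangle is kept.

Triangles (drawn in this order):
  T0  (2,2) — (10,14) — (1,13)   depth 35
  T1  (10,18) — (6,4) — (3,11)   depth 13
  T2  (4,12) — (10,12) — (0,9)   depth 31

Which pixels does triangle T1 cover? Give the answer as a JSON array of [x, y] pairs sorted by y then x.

T0:
  2·area = 100
  edge (2, 2)→(10, 14): d=(8,12) right/bottom  bias=-1
  edge (10, 14)→(1, 13): d=(-9,-1) top-left  bias=+0
  edge (1, 13)→(2, 2): d=(1,-11) top-left  bias=+0
    (1,2)@(3, 5): e=[12,74,14] → #
    (2,2)@(5, 5): e=[-12,76,36] → ·
    (1,3)@(3, 7): e=[28,56,16] → #
    (2,3)@(5, 7): e=[4,58,38] → #
    (3,3)@(7, 7): e=[-20,60,60] → ·
    (1,4)@(3, 9): e=[44,38,18] → #
    (3,4)@(7, 9): e=[-4,42,62] → ·
    (1,5)@(3, 11): e=[60,20,20] → #
    (3,5)@(7, 11): e=[12,24,64] → #
    (4,5)@(9, 11): e=[-12,26,86] → ·
    (0,6)@(1, 13): e=[100,0,0] → #  [on edge]
    (4,6)@(9, 13): e=[4,8,88] → #
  covered (13 px):
    · · · · ·
    · · · · ·
    · # · · ·
    · # # · ·
    · # # · ·
    · # # # ·
    # # # # #
    · · · · ·
    · · · · ·
T1:
  2·area = 70  (B↔C swapped to make it positive)
  edge (10, 18)→(3, 11): d=(-7,-7) top-left  bias=+0
  edge (3, 11)→(6, 4): d=(3,-7) top-left  bias=+0
  edge (6, 4)→(10, 18): d=(4,14) right/bottom  bias=-1
    (2,3)@(5, 7): e=[42,2,26] → #
    (3,3)@(7, 7): e=[56,16,-2] → ·
    (0,4)@(1, 9): e=[0,-20,90] → ·  [on edge]
    (2,4)@(5, 9): e=[28,8,34] → #
    (3,4)@(7, 9): e=[42,22,6] → #
    (4,4)@(9, 9): e=[56,36,-22] → ·
    (1,5)@(3, 11): e=[0,0,70] → #  [on edge]
    (4,5)@(9, 11): e=[42,42,-14] → ·
    (1,6)@(3, 13): e=[-14,6,78] → ·
    (2,6)@(5, 13): e=[0,20,50] → #  [on edge]
    (4,6)@(9, 13): e=[28,48,-6] → ·
    (2,7)@(5, 15): e=[-14,26,58] → ·
    (3,7)@(7, 15): e=[0,40,30] → #  [on edge]
    (4,8)@(9, 17): e=[0,60,10] → #  [on edge]
  covered (11 px):
    · · · · ·
    · · · · ·
    · · · · ·
    · · # · ·
    · · # # ·
    · # # # ·
    · · # # ·
    · · · # #
    · · · · #
T2:
  2·area = 18  (B↔C swapped to make it positive)
  edge (4, 12)→(0, 9): d=(-4,-3) top-left  bias=+0
  edge (0, 9)→(10, 12): d=(10,3) right/bottom  bias=-1
  edge (10, 12)→(4, 12): d=(-6,0) right/bottom  bias=-1
    (1,5)@(3, 11): e=[1,11,6] → #
    (2,5)@(5, 11): e=[7,5,6] → #
    (3,5)@(7, 11): e=[13,-1,6] → ·
    (1,6)@(3, 13): e=[-7,31,-6] → ·
    (2,6)@(5, 13): e=[-1,25,-6] → ·
  covered (2 px):
    · · · · ·
    · · · · ·
    · · · · ·
    · · · · ·
    · · · · ·
    · # # · ·
    · · · · ·
    · · · · ·
    · · · · ·

Answer: [[2,3],[2,4],[3,4],[1,5],[2,5],[3,5],[2,6],[3,6],[3,7],[4,7],[4,8]]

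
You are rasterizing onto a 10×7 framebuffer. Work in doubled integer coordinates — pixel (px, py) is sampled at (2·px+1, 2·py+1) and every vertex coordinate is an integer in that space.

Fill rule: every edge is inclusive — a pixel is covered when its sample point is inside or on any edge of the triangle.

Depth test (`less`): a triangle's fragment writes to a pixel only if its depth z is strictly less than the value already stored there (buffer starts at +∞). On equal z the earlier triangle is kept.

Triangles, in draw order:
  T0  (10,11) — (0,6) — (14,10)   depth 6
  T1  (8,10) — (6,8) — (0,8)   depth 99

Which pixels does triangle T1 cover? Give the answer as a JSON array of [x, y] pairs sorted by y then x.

T0:
  2·area = 30
  edge (10, 11)→(0, 6): d=(-10,-5) inclusive
  edge (0, 6)→(14, 10): d=(14,4) inclusive
  edge (14, 10)→(10, 11): d=(-4,1) inclusive
    (1,3)@(3, 7): e=[5,2,23] → #
    (2,3)@(5, 7): e=[15,-6,21] → ·
    (1,4)@(3, 9): e=[-15,30,15] → ·
    (3,4)@(7, 9): e=[5,14,11] → #
    (4,4)@(9, 9): e=[15,6,9] → #
    (5,4)@(11, 9): e=[25,-2,7] → ·
    (3,5)@(7, 11): e=[-15,42,3] → ·
    (4,5)@(9, 11): e=[-5,34,1] → ·
  covered (3 px):
    · · · · · · · · · ·
    · · · · · · · · · ·
    · · · · · · · · · ·
    · # · · · · · · · ·
    · · · # # · · · · ·
    · · · · · · · · · ·
    · · · · · · · · · ·
T1:
  2·area = 12  (B↔C swapped to make it positive)
  edge (8, 10)→(0, 8): d=(-8,-2) inclusive
  edge (0, 8)→(6, 8): d=(6,0) inclusive
  edge (6, 8)→(8, 10): d=(2,2) inclusive
    (0,1)@(1, 3): e=[42,-30,0] → ·  [on edge]
    (1,2)@(3, 5): e=[30,-18,0] → ·  [on edge]
    (2,3)@(5, 7): e=[18,-6,0] → ·  [on edge]
    (2,4)@(5, 9): e=[2,6,4] → #
    (3,4)@(7, 9): e=[6,6,0] → #  [on edge]
    (4,4)@(9, 9): e=[10,6,-4] → ·
    (2,5)@(5, 11): e=[-14,18,8] → ·
    (3,5)@(7, 11): e=[-10,18,4] → ·
    (4,5)@(9, 11): e=[-6,18,0] → ·  [on edge]
    (5,6)@(11, 13): e=[-18,30,0] → ·  [on edge]
  covered (2 px):
    · · · · · · · · · ·
    · · · · · · · · · ·
    · · · · · · · · · ·
    · · · · · · · · · ·
    · · # # · · · · · ·
    · · · · · · · · · ·
    · · · · · · · · · ·

Result: [[2,4],[3,4]]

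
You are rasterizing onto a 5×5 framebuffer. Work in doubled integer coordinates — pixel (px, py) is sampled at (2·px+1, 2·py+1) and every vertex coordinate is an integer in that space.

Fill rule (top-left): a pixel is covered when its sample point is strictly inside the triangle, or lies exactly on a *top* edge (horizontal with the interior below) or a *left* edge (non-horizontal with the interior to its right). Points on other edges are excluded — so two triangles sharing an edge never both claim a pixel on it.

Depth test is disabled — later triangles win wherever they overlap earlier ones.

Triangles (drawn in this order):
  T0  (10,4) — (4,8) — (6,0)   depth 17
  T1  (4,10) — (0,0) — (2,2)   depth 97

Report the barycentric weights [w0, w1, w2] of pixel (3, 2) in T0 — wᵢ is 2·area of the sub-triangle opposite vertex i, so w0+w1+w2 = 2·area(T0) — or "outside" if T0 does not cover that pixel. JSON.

T0:
  2·area = 40
  edge (10, 4)→(4, 8): d=(-6,4) right/bottom  bias=-1
  edge (4, 8)→(6, 0): d=(2,-8) top-left  bias=+0
  edge (6, 0)→(10, 4): d=(4,4) right/bottom  bias=-1
    (3,0)@(7, 1): e=[30,10,0] → .  [on edge]
    (3,1)@(7, 3): e=[18,14,8] → X
    (4,1)@(9, 3): e=[10,30,0] → .  [on edge]
    (2,2)@(5, 5): e=[14,2,24] → X
    (4,2)@(9, 5): e=[-2,34,8] → .
    (2,3)@(5, 7): e=[2,6,32] → X
    (3,3)@(7, 7): e=[-6,22,24] → .
    (2,4)@(5, 9): e=[-10,10,40] → .
  covered (4 px):
    . . . . .
    . . . X .
    . . X X .
    . . X . .
    . . . . .
T1:
  2·area = 12
  edge (4, 10)→(0, 0): d=(-4,-10) top-left  bias=+0
  edge (0, 0)→(2, 2): d=(2,2) right/bottom  bias=-1
  edge (2, 2)→(4, 10): d=(2,8) right/bottom  bias=-1
    (0,0)@(1, 1): e=[6,0,6] → .  [on edge]
    (1,1)@(3, 3): e=[18,0,-6] → .  [on edge]
    (2,2)@(5, 5): e=[30,0,-18] → .  [on edge]
    (1,3)@(3, 7): e=[2,8,2] → X
    (2,3)@(5, 7): e=[22,4,-14] → .
    (3,3)@(7, 7): e=[42,0,-30] → .  [on edge]
    (1,4)@(3, 9): e=[-6,12,6] → .
    (4,4)@(9, 9): e=[54,0,-42] → .  [on edge]
  covered (1 px):
    . . . . .
    . . . . .
    . . . . .
    . X . . .
    . . . . .

Result: [18,16,6]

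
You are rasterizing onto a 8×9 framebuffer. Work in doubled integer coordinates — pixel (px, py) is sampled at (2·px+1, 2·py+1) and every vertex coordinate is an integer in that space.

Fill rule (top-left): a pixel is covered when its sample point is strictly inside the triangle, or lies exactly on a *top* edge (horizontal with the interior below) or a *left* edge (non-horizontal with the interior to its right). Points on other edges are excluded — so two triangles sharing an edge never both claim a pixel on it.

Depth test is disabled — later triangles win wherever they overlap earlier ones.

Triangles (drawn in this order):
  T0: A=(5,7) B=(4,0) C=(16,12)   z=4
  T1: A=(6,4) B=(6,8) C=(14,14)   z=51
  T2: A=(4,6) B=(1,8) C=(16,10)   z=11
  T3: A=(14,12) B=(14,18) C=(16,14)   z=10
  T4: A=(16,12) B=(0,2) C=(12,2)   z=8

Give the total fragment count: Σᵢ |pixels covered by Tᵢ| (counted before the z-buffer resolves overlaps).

T0:
  2·area = 72
  edge (5, 7)→(4, 0): d=(-1,-7) top-left  bias=+0
  edge (4, 0)→(16, 12): d=(12,12) right/bottom  bias=-1
  edge (16, 12)→(5, 7): d=(-11,-5) top-left  bias=+0
    (2,0)@(5, 1): e=[6,0,66] → ·  [on edge]
    (2,1)@(5, 3): e=[4,24,44] → #
    (3,1)@(7, 3): e=[18,0,54] → ·  [on edge]
    (2,2)@(5, 5): e=[2,48,22] → #
    (3,2)@(7, 5): e=[16,24,32] → #
    (4,2)@(9, 5): e=[30,0,42] → ·  [on edge]
    (2,3)@(5, 7): e=[0,72,0] → #  [on edge]
    (4,3)@(9, 7): e=[28,24,20] → #
    (5,3)@(11, 7): e=[42,0,30] → ·  [on edge]
    (2,4)@(5, 9): e=[-2,96,-22] → ·
    (3,4)@(7, 9): e=[12,72,-12] → ·
    (4,4)@(9, 9): e=[26,48,-2] → ·
    (6,4)@(13, 9): e=[54,0,18] → ·  [on edge]
    (7,5)@(15, 11): e=[66,0,6] → ·  [on edge]
  covered (7 px):
    · · · · · · · ·
    · · # · · · · ·
    · · # # · · · ·
    · · # # # · · ·
    · · · · · # · ·
    · · · · · · · ·
    · · · · · · · ·
    · · · · · · · ·
    · · · · · · · ·
T1:
  2·area = 32  (B↔C swapped to make it positive)
  edge (6, 4)→(14, 14): d=(8,10) right/bottom  bias=-1
  edge (14, 14)→(6, 8): d=(-8,-6) top-left  bias=+0
  edge (6, 8)→(6, 4): d=(0,-4) top-left  bias=+0
    (3,3)@(7, 7): e=[14,14,4] → #
    (4,3)@(9, 7): e=[-6,26,12] → ·
    (3,4)@(7, 9): e=[30,-2,4] → ·
    (4,4)@(9, 9): e=[10,10,12] → #
    (5,4)@(11, 9): e=[-10,22,20] → ·
    (4,5)@(9, 11): e=[26,-6,12] → ·
    (5,5)@(11, 11): e=[6,6,20] → #
    (6,5)@(13, 11): e=[-14,18,28] → ·
    (5,6)@(11, 13): e=[22,-10,20] → ·
    (6,6)@(13, 13): e=[2,2,28] → #
    (7,6)@(15, 13): e=[-18,14,36] → ·
    (6,7)@(13, 15): e=[18,-14,28] → ·
  covered (4 px):
    · · · · · · · ·
    · · · · · · · ·
    · · · · · · · ·
    · · · # · · · ·
    · · · · # · · ·
    · · · · · # · ·
    · · · · · · # ·
    · · · · · · · ·
    · · · · · · · ·
T2:
  2·area = 36  (B↔C swapped to make it positive)
  edge (4, 6)→(16, 10): d=(12,4) right/bottom  bias=-1
  edge (16, 10)→(1, 8): d=(-15,-2) top-left  bias=+0
  edge (1, 8)→(4, 6): d=(3,-2) top-left  bias=+0
    (0,2)@(1, 5): e=[0,45,-9] → ·  [on edge]
    (1,3)@(3, 7): e=[16,19,1] → #
    (2,3)@(5, 7): e=[8,23,5] → #
    (3,3)@(7, 7): e=[0,27,9] → ·  [on edge]
    (1,4)@(3, 9): e=[40,-11,7] → ·
    (2,4)@(5, 9): e=[32,-7,11] → ·
    (4,4)@(9, 9): e=[16,1,19] → #
    (5,4)@(11, 9): e=[8,5,23] → #
    (6,4)@(13, 9): e=[0,9,27] → ·  [on edge]
    (4,5)@(9, 11): e=[40,-29,25] → ·
    (5,5)@(11, 11): e=[32,-25,29] → ·
  covered (4 px):
    · · · · · · · ·
    · · · · · · · ·
    · · · · · · · ·
    · # # · · · · ·
    · · · · # # · ·
    · · · · · · · ·
    · · · · · · · ·
    · · · · · · · ·
    · · · · · · · ·
T3:
  2·area = 12  (B↔C swapped to make it positive)
  edge (14, 12)→(16, 14): d=(2,2) right/bottom  bias=-1
  edge (16, 14)→(14, 18): d=(-2,4) right/bottom  bias=-1
  edge (14, 18)→(14, 12): d=(0,-6) top-left  bias=+0
    (1,0)@(3, 1): e=[0,78,-66] → ·  [on edge]
    (2,1)@(5, 3): e=[0,66,-54] → ·  [on edge]
    (3,2)@(7, 5): e=[0,54,-42] → ·  [on edge]
    (4,3)@(9, 7): e=[0,42,-30] → ·  [on edge]
    (5,4)@(11, 9): e=[0,30,-18] → ·  [on edge]
    (6,5)@(13, 11): e=[0,18,-6] → ·  [on edge]
    (7,6)@(15, 13): e=[0,6,6] → ·  [on edge]
    (7,7)@(15, 15): e=[4,2,6] → #
    (7,8)@(15, 17): e=[8,-2,6] → ·
  covered (1 px):
    · · · · · · · ·
    · · · · · · · ·
    · · · · · · · ·
    · · · · · · · ·
    · · · · · · · ·
    · · · · · · · ·
    · · · · · · · ·
    · · · · · · · #
    · · · · · · · ·
T4:
  2·area = 120
  edge (16, 12)→(0, 2): d=(-16,-10) top-left  bias=+0
  edge (0, 2)→(12, 2): d=(12,0) top-left  bias=+0
  edge (12, 2)→(16, 12): d=(4,10) right/bottom  bias=-1
    (1,1)@(3, 3): e=[14,12,94] → #
    (2,1)@(5, 3): e=[34,12,74] → #
    (3,1)@(7, 3): e=[54,12,54] → #
    (4,1)@(9, 3): e=[74,12,34] → #
    (5,1)@(11, 3): e=[94,12,14] → #
    (6,1)@(13, 3): e=[114,12,-6] → ·
    (1,2)@(3, 5): e=[-18,36,102] → ·
    (2,2)@(5, 5): e=[2,36,82] → #
    (6,2)@(13, 5): e=[82,36,2] → #
    (7,2)@(15, 5): e=[102,36,-18] → ·
    (2,3)@(5, 7): e=[-30,60,90] → ·
    (3,3)@(7, 7): e=[-10,60,70] → ·
  covered (15 px):
    · · · · · · · ·
    · # # # # # · ·
    · · # # # # # ·
    · · · · # # # ·
    · · · · · · # ·
    · · · · · · · #
    · · · · · · · ·
    · · · · · · · ·
    · · · · · · · ·

Result: 31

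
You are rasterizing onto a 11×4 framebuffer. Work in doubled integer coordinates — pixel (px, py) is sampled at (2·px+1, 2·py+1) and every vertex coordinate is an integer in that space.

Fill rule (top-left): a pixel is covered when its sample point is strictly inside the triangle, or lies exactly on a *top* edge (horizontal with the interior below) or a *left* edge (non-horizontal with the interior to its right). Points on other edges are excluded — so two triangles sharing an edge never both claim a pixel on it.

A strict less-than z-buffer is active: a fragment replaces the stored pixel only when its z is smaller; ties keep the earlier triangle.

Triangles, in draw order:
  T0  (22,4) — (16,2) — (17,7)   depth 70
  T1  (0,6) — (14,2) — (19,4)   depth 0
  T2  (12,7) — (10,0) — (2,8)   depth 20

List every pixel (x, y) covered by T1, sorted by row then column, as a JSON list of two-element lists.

T0:
  2·area = 28  (B↔C swapped to make it positive)
  edge (22, 4)→(17, 7): d=(-5,3) right/bottom  bias=-1
  edge (17, 7)→(16, 2): d=(-1,-5) top-left  bias=+0
  edge (16, 2)→(22, 4): d=(6,2) right/bottom  bias=-1
    (6,0)@(13, 1): e=[42,-14,0] → .  [on edge]
    (8,1)@(17, 3): e=[20,4,4] → X
    (9,1)@(19, 3): e=[14,14,0] → .  [on edge]
    (8,2)@(17, 5): e=[10,2,16] → X
    (9,2)@(19, 5): e=[4,12,12] → X
    (10,2)@(21, 5): e=[-2,22,8] → .
    (8,3)@(17, 7): e=[0,0,28] → .  [on edge]
    (9,3)@(19, 7): e=[-6,10,24] → .
  covered (3 px):
    . . . . . . . . . . .
    . . . . . . . . X . .
    . . . . . . . . X X .
    . . . . . . . . . . .
T1:
  2·area = 48
  edge (0, 6)→(14, 2): d=(14,-4) top-left  bias=+0
  edge (14, 2)→(19, 4): d=(5,2) right/bottom  bias=-1
  edge (19, 4)→(0, 6): d=(-19,2) right/bottom  bias=-1
    (5,1)@(11, 3): e=[2,11,35] → X
    (6,1)@(13, 3): e=[10,7,31] → X
    (7,1)@(15, 3): e=[18,3,27] → X
    (8,1)@(17, 3): e=[26,-1,23] → .
    (2,2)@(5, 5): e=[6,33,9] → X
    (3,2)@(7, 5): e=[14,29,5] → X
    (4,2)@(9, 5): e=[22,25,1] → X
    (5,2)@(11, 5): e=[30,21,-3] → .
    (6,2)@(13, 5): e=[38,17,-7] → .
    (7,2)@(15, 5): e=[46,13,-11] → .
    (2,3)@(5, 7): e=[34,43,-29] → .
    (3,3)@(7, 7): e=[42,39,-33] → .
  covered (6 px):
    . . . . . . . . . . .
    . . . . . X X X . . .
    . . X X X . . . . . .
    . . . . . . . . . . .
T2:
  2·area = 72  (B↔C swapped to make it positive)
  edge (12, 7)→(2, 8): d=(-10,1) right/bottom  bias=-1
  edge (2, 8)→(10, 0): d=(8,-8) top-left  bias=+0
  edge (10, 0)→(12, 7): d=(2,7) right/bottom  bias=-1
    (4,0)@(9, 1): e=[63,0,9] → X  [on edge]
    (5,0)@(11, 1): e=[61,16,-5] → .
    (3,1)@(7, 3): e=[45,0,27] → X  [on edge]
    (5,1)@(11, 3): e=[41,32,-1] → .
    (2,2)@(5, 5): e=[27,0,45] → X  [on edge]
    (5,2)@(11, 5): e=[21,48,3] → X
    (6,2)@(13, 5): e=[19,64,-11] → .
    (1,3)@(3, 7): e=[9,0,63] → X  [on edge]
    (6,3)@(13, 7): e=[-1,80,-7] → .
  covered (12 px):
    . . . . X . . . . . .
    . . . X X . . . . . .
    . . X X X X . . . . .
    . X X X X X . . . . .

Result: [[5,1],[6,1],[7,1],[2,2],[3,2],[4,2]]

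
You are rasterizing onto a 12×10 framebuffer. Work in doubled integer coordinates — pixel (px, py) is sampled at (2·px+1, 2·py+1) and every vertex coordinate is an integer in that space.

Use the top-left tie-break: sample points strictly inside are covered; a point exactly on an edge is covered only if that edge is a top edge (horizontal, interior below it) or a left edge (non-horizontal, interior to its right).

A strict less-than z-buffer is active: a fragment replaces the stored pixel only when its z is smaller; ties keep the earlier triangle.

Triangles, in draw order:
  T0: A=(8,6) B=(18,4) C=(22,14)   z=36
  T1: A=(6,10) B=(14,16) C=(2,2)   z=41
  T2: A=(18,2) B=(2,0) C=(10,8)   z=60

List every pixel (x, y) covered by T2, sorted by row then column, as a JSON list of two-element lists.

T0:
  2·area = 108
  edge (8, 6)→(18, 4): d=(10,-2) top-left  bias=+0
  edge (18, 4)→(22, 14): d=(4,10) right/bottom  bias=-1
  edge (22, 14)→(8, 6): d=(-14,-8) top-left  bias=+0
    (11,1)@(23, 3): e=[0,-54,162] → ·  [on edge]
    (6,2)@(13, 5): e=[0,54,54] → █  [on edge]
    (7,2)@(15, 5): e=[4,34,70] → █
    (8,2)@(17, 5): e=[8,14,86] → █
    (9,2)@(19, 5): e=[12,-6,102] → ·
    (1,3)@(3, 7): e=[0,162,-54] → ·  [on edge]
    (5,3)@(11, 7): e=[16,82,10] → █
    (9,3)@(19, 7): e=[32,2,74] → █
    (10,3)@(21, 7): e=[36,-18,90] → ·
    (5,4)@(11, 9): e=[36,90,-18] → ·
    (6,4)@(13, 9): e=[40,70,-2] → ·
    (7,4)@(15, 9): e=[44,50,14] → █
  covered (14 px):
    · · · · · · · · · · · ·
    · · · · · · · · · · · ·
    · · · · · · █ █ █ · · ·
    · · · · · █ █ █ █ █ · ·
    · · · · · · · █ █ █ · ·
    · · · · · · · · █ █ · ·
    · · · · · · · · · · █ ·
    · · · · · · · · · · · ·
    · · · · · · · · · · · ·
    · · · · · · · · · · · ·
T1:
  2·area = 40  (B↔C swapped to make it positive)
  edge (6, 10)→(2, 2): d=(-4,-8) top-left  bias=+0
  edge (2, 2)→(14, 16): d=(12,14) right/bottom  bias=-1
  edge (14, 16)→(6, 10): d=(-8,-6) top-left  bias=+0
    (2,3)@(5, 7): e=[4,18,18] → █
    (3,3)@(7, 7): e=[20,-10,30] → ·
    (2,4)@(5, 9): e=[-4,42,2] → ·
    (3,4)@(7, 9): e=[12,14,14] → █
    (4,4)@(9, 9): e=[28,-14,26] → ·
    (3,5)@(7, 11): e=[4,38,-2] → ·
    (4,5)@(9, 11): e=[20,10,10] → █
    (5,5)@(11, 11): e=[36,-18,22] → ·
    (4,6)@(9, 13): e=[12,34,-6] → ·
    (5,6)@(11, 13): e=[28,6,6] → █
    (6,6)@(13, 13): e=[44,-22,18] → ·
    (5,7)@(11, 15): e=[20,30,-10] → ·
  covered (5 px):
    · · · · · · · · · · · ·
    · · · · · · · · · · · ·
    · · · · · · · · · · · ·
    · · █ · · · · · · · · ·
    · · · █ · · · · · · · ·
    · · · · █ · · · · · · ·
    · · · · · █ · · · · · ·
    · · · · · · █ · · · · ·
    · · · · · · · · · · · ·
    · · · · · · · · · · · ·
T2:
  2·area = 112  (B↔C swapped to make it positive)
  edge (18, 2)→(10, 8): d=(-8,6) right/bottom  bias=-1
  edge (10, 8)→(2, 0): d=(-8,-8) top-left  bias=+0
  edge (2, 0)→(18, 2): d=(16,2) right/bottom  bias=-1
    (1,0)@(3, 1): e=[98,0,14] → █  [on edge]
    (2,0)@(5, 1): e=[86,16,10] → █
    (3,0)@(7, 1): e=[74,32,6] → █
    (4,0)@(9, 1): e=[62,48,2] → █
    (5,0)@(11, 1): e=[50,64,-2] → ·
    (1,1)@(3, 3): e=[82,-16,46] → ·
    (2,1)@(5, 3): e=[70,0,42] → █  [on edge]
    (5,1)@(11, 3): e=[34,48,30] → █
    (6,1)@(13, 3): e=[22,64,26] → █
    (7,1)@(15, 3): e=[10,80,22] → █
    (8,1)@(17, 3): e=[-2,96,18] → ·
    (2,2)@(5, 5): e=[54,-16,74] → ·
    (3,2)@(7, 5): e=[42,0,70] → █  [on edge]
    (4,3)@(9, 7): e=[14,0,98] → █  [on edge]
    (5,4)@(11, 9): e=[-14,0,126] → ·  [on edge]
    (6,5)@(13, 11): e=[-42,0,154] → ·  [on edge]
    (7,6)@(15, 13): e=[-70,0,182] → ·  [on edge]
    (8,7)@(17, 15): e=[-98,0,210] → ·  [on edge]
    (9,8)@(19, 17): e=[-126,0,238] → ·  [on edge]
    (10,9)@(21, 19): e=[-154,0,266] → ·  [on edge]
  covered (16 px):
    · █ █ █ █ · · · · · · ·
    · · █ █ █ █ █ █ · · · ·
    · · · █ █ █ █ · · · · ·
    · · · · █ █ · · · · · ·
    · · · · · · · · · · · ·
    · · · · · · · · · · · ·
    · · · · · · · · · · · ·
    · · · · · · · · · · · ·
    · · · · · · · · · · · ·
    · · · · · · · · · · · ·

Result: [[1,0],[2,0],[3,0],[4,0],[2,1],[3,1],[4,1],[5,1],[6,1],[7,1],[3,2],[4,2],[5,2],[6,2],[4,3],[5,3]]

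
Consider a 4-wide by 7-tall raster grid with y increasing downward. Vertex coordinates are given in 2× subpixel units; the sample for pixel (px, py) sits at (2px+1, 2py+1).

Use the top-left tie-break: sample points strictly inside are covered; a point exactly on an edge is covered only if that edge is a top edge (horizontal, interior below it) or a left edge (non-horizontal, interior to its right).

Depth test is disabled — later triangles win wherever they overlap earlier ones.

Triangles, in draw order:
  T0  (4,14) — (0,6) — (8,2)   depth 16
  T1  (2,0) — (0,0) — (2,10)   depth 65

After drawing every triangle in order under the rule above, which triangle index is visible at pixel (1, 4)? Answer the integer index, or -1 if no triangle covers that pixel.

T0:
  2·area = 80
  edge (4, 14)→(0, 6): d=(-4,-8) top-left  bias=+0
  edge (0, 6)→(8, 2): d=(8,-4) top-left  bias=+0
  edge (8, 2)→(4, 14): d=(-4,12) right/bottom  bias=-1
    (3,1)@(7, 3): e=[68,4,8] → #
    (1,2)@(3, 5): e=[28,4,48] → #
    (2,2)@(5, 5): e=[44,12,24] → #
    (3,2)@(7, 5): e=[60,20,0] → ·  [on edge]
    (0,3)@(1, 7): e=[4,12,64] → #
    (3,3)@(7, 7): e=[52,36,-8] → ·
    (0,4)@(1, 9): e=[-4,28,56] → ·
    (1,4)@(3, 9): e=[12,36,32] → #
    (3,4)@(7, 9): e=[44,52,-16] → ·
    (1,5)@(3, 11): e=[4,52,24] → #
    (2,5)@(5, 11): e=[20,60,0] → ·  [on edge]
    (1,6)@(3, 13): e=[-4,68,16] → ·
  covered (9 px):
    · · · ·
    · · · #
    · # # ·
    # # # ·
    · # # ·
    · # · ·
    · · · ·
T1:
  2·area = 20  (B↔C swapped to make it positive)
  edge (2, 0)→(2, 10): d=(0,10) right/bottom  bias=-1
  edge (2, 10)→(0, 0): d=(-2,-10) top-left  bias=+0
  edge (0, 0)→(2, 0): d=(2,0) top-left  bias=+0
    (0,0)@(1, 1): e=[10,8,2] → #
    (1,0)@(3, 1): e=[-10,28,2] → ·
    (0,1)@(1, 3): e=[10,4,6] → #
    (1,1)@(3, 3): e=[-10,24,6] → ·
    (0,2)@(1, 5): e=[10,0,10] → #  [on edge]
    (1,2)@(3, 5): e=[-10,20,10] → ·
    (0,3)@(1, 7): e=[10,-4,14] → ·
  covered (3 px):
    # · · ·
    # · · ·
    # · · ·
    · · · ·
    · · · ·
    · · · ·
    · · · ·

Z-buffer (winner per pixel, '.' = empty):
  1 . . .
  1 . . 0
  1 0 0 .
  0 0 0 .
  . 0 0 .
  . 0 . .
  . . . .

Result: 0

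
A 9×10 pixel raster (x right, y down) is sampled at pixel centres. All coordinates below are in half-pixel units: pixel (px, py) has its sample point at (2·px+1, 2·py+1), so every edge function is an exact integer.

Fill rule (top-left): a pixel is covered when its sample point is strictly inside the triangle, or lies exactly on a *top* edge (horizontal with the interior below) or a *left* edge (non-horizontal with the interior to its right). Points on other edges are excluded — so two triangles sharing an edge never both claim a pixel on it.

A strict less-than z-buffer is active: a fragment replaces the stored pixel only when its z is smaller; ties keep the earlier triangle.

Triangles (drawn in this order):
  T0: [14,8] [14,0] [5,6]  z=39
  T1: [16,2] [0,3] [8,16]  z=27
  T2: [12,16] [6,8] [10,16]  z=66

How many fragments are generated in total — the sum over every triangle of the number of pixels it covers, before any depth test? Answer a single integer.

T0:
  2·area = 72  (B↔C swapped to make it positive)
  edge (14, 8)→(5, 6): d=(-9,-2) top-left  bias=+0
  edge (5, 6)→(14, 0): d=(9,-6) top-left  bias=+0
  edge (14, 0)→(14, 8): d=(0,8) right/bottom  bias=-1
    (6,0)@(13, 1): e=[61,3,8] → #
    (7,0)@(15, 1): e=[65,15,-8] → ·
    (5,1)@(11, 3): e=[39,9,24] → #
    (7,1)@(15, 3): e=[47,33,-8] → ·
    (3,2)@(7, 5): e=[13,3,56] → #
    (4,2)@(9, 5): e=[17,15,40] → #
    (7,2)@(15, 5): e=[29,51,-8] → ·
    (3,3)@(7, 7): e=[-5,21,56] → ·
    (4,3)@(9, 7): e=[-1,33,40] → ·
    (5,3)@(11, 7): e=[3,45,24] → #
    (7,3)@(15, 7): e=[11,69,-8] → ·
    (5,4)@(11, 9): e=[-15,63,24] → ·
  covered (9 px):
    · · · · · · # · ·
    · · · · · # # · ·
    · · · # # # # · ·
    · · · · · # # · ·
    · · · · · · · · ·
    · · · · · · · · ·
    · · · · · · · · ·
    · · · · · · · · ·
    · · · · · · · · ·
    · · · · · · · · ·
T1:
  2·area = 216  (B↔C swapped to make it positive)
  edge (16, 2)→(8, 16): d=(-8,14) right/bottom  bias=-1
  edge (8, 16)→(0, 3): d=(-8,-13) top-left  bias=+0
  edge (0, 3)→(16, 2): d=(16,-1) top-left  bias=+0
    (0,1)@(1, 3): e=[202,13,1] → #
    (1,1)@(3, 3): e=[174,39,3] → #
    (2,1)@(5, 3): e=[146,65,5] → #
    (3,1)@(7, 3): e=[118,91,7] → #
    (4,1)@(9, 3): e=[90,117,9] → #
    (5,1)@(11, 3): e=[62,143,11] → #
    (6,1)@(13, 3): e=[34,169,13] → #
    (7,1)@(15, 3): e=[6,195,15] → #
    (8,1)@(17, 3): e=[-22,221,17] → ·
    (0,2)@(1, 5): e=[186,-3,33] → ·
    (1,2)@(3, 5): e=[158,23,35] → #
    (7,2)@(15, 5): e=[-10,179,47] → ·
  covered (29 px):
    · · · · · · · · ·
    # # # # # # # # ·
    · # # # # # # · ·
    · # # # # # # · ·
    · · # # # # · · ·
    · · # # # · · · ·
    · · · # # · · · ·
    · · · · · · · · ·
    · · · · · · · · ·
    · · · · · · · · ·
T2:
  2·area = 16  (B↔C swapped to make it positive)
  edge (12, 16)→(10, 16): d=(-2,0) right/bottom  bias=-1
  edge (10, 16)→(6, 8): d=(-4,-8) top-left  bias=+0
  edge (6, 8)→(12, 16): d=(6,8) right/bottom  bias=-1
    (4,6)@(9, 13): e=[6,4,6] → #
    (5,6)@(11, 13): e=[6,20,-10] → ·
    (4,7)@(9, 15): e=[2,-4,18] → ·
    (5,7)@(11, 15): e=[2,12,2] → #
    (6,7)@(13, 15): e=[2,28,-14] → ·
    (5,8)@(11, 17): e=[-2,4,14] → ·
  covered (2 px):
    · · · · · · · · ·
    · · · · · · · · ·
    · · · · · · · · ·
    · · · · · · · · ·
    · · · · · · · · ·
    · · · · · · · · ·
    · · · · # · · · ·
    · · · · · # · · ·
    · · · · · · · · ·
    · · · · · · · · ·

Result: 40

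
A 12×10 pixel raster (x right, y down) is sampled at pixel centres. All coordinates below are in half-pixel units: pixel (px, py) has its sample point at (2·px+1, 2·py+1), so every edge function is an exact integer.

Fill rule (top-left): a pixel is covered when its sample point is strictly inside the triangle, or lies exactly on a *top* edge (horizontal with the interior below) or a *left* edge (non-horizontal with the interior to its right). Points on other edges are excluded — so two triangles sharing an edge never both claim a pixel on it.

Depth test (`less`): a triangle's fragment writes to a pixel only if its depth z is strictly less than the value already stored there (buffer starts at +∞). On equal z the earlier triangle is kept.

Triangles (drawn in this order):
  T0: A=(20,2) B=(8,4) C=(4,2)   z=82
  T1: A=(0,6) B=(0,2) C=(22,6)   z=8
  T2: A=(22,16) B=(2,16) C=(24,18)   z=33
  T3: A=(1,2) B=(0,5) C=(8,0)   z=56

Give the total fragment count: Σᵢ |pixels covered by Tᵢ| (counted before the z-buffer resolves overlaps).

T0:
  2·area = 32
  edge (20, 2)→(8, 4): d=(-12,2) right/bottom  bias=-1
  edge (8, 4)→(4, 2): d=(-4,-2) top-left  bias=+0
  edge (4, 2)→(20, 2): d=(16,0) top-left  bias=+0
    (3,1)@(7, 3): e=[14,2,16] → #
    (4,1)@(9, 3): e=[10,6,16] → #
    (5,1)@(11, 3): e=[6,10,16] → #
    (6,1)@(13, 3): e=[2,14,16] → #
    (7,1)@(15, 3): e=[-2,18,16] → ·
    (3,2)@(7, 5): e=[-10,-6,48] → ·
    (4,2)@(9, 5): e=[-14,-2,48] → ·
    (5,2)@(11, 5): e=[-18,2,48] → ·
    (6,2)@(13, 5): e=[-22,6,48] → ·
  covered (4 px):
    · · · · · · · · · · · ·
    · · · # # # # · · · · ·
    · · · · · · · · · · · ·
    · · · · · · · · · · · ·
    · · · · · · · · · · · ·
    · · · · · · · · · · · ·
    · · · · · · · · · · · ·
    · · · · · · · · · · · ·
    · · · · · · · · · · · ·
    · · · · · · · · · · · ·
T1:
  2·area = 88
  edge (0, 6)→(0, 2): d=(0,-4) top-left  bias=+0
  edge (0, 2)→(22, 6): d=(22,4) right/bottom  bias=-1
  edge (22, 6)→(0, 6): d=(-22,0) right/bottom  bias=-1
    (0,1)@(1, 3): e=[4,18,66] → #
    (1,1)@(3, 3): e=[12,10,66] → #
    (2,1)@(5, 3): e=[20,2,66] → #
    (3,1)@(7, 3): e=[28,-6,66] → ·
    (0,2)@(1, 5): e=[4,62,22] → #
    (3,2)@(7, 5): e=[28,38,22] → #
    (4,2)@(9, 5): e=[36,30,22] → #
    (5,2)@(11, 5): e=[44,22,22] → #
    (6,2)@(13, 5): e=[52,14,22] → #
    (7,2)@(15, 5): e=[60,6,22] → #
    (8,2)@(17, 5): e=[68,-2,22] → ·
    (0,3)@(1, 7): e=[4,106,-22] → ·
  covered (11 px):
    · · · · · · · · · · · ·
    # # # · · · · · · · · ·
    # # # # # # # # · · · ·
    · · · · · · · · · · · ·
    · · · · · · · · · · · ·
    · · · · · · · · · · · ·
    · · · · · · · · · · · ·
    · · · · · · · · · · · ·
    · · · · · · · · · · · ·
    · · · · · · · · · · · ·
T2:
  2·area = 40  (B↔C swapped to make it positive)
  edge (22, 16)→(24, 18): d=(2,2) right/bottom  bias=-1
  edge (24, 18)→(2, 16): d=(-22,-2) top-left  bias=+0
  edge (2, 16)→(22, 16): d=(20,0) top-left  bias=+0
    (3,0)@(7, 1): e=[0,340,-300] → ·  [on edge]
    (4,1)@(9, 3): e=[0,300,-260] → ·  [on edge]
    (5,2)@(11, 5): e=[0,260,-220] → ·  [on edge]
    (6,3)@(13, 7): e=[0,220,-180] → ·  [on edge]
    (7,4)@(15, 9): e=[0,180,-140] → ·  [on edge]
    (8,5)@(17, 11): e=[0,140,-100] → ·  [on edge]
    (9,6)@(19, 13): e=[0,100,-60] → ·  [on edge]
    (10,7)@(21, 15): e=[0,60,-20] → ·  [on edge]
    (6,8)@(13, 17): e=[20,0,20] → #  [on edge]
    (7,8)@(15, 17): e=[16,4,20] → #
    (8,8)@(17, 17): e=[12,8,20] → #
    (9,8)@(19, 17): e=[8,12,20] → #
    (11,8)@(23, 17): e=[0,20,20] → ·  [on edge]
  covered (5 px):
    · · · · · · · · · · · ·
    · · · · · · · · · · · ·
    · · · · · · · · · · · ·
    · · · · · · · · · · · ·
    · · · · · · · · · · · ·
    · · · · · · · · · · · ·
    · · · · · · · · · · · ·
    · · · · · · · · · · · ·
    · · · · · · # # # # # ·
    · · · · · · · · · · · ·
T3:
  2·area = 19  (B↔C swapped to make it positive)
  edge (1, 2)→(8, 0): d=(7,-2) top-left  bias=+0
  edge (8, 0)→(0, 5): d=(-8,5) right/bottom  bias=-1
  edge (0, 5)→(1, 2): d=(1,-3) top-left  bias=+0
    (2,0)@(5, 1): e=[1,7,11] → #
    (3,0)@(7, 1): e=[5,-3,17] → ·
    (0,1)@(1, 3): e=[7,11,1] → #
    (1,1)@(3, 3): e=[11,1,7] → #
    (2,1)@(5, 3): e=[15,-9,13] → ·
    (0,2)@(1, 5): e=[21,-5,3] → ·
    (1,2)@(3, 5): e=[25,-15,9] → ·
  covered (3 px):
    · · # · · · · · · · · ·
    # # · · · · · · · · · ·
    · · · · · · · · · · · ·
    · · · · · · · · · · · ·
    · · · · · · · · · · · ·
    · · · · · · · · · · · ·
    · · · · · · · · · · · ·
    · · · · · · · · · · · ·
    · · · · · · · · · · · ·
    · · · · · · · · · · · ·

Final: 23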